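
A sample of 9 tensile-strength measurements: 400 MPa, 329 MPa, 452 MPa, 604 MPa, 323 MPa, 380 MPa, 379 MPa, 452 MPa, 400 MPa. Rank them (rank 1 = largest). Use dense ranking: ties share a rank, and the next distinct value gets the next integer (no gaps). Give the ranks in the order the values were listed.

Sorted (descending): 604, 452, 452, 400, 400, 380, 379, 329, 323
The 2 values of 452 share dense rank 2.
The 2 values of 400 share dense rank 3.
Remaining distinct values take the next consecutive integers.

3, 6, 2, 1, 7, 4, 5, 2, 3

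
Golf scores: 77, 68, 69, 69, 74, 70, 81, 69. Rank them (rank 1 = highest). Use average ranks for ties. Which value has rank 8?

68

Sorted (descending): 81, 77, 74, 70, 69, 69, 69, 68
The 3 values of 69 occupy positions 5–7 → average rank 6.
Rank 8 → value 68.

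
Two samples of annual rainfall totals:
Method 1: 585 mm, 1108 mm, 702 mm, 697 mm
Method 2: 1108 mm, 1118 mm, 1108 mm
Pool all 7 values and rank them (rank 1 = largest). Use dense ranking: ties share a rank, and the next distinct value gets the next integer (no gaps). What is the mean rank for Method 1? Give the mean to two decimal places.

3.50

Sorted (descending): 1118, 1108, 1108, 1108, 702, 697, 585
The 3 values of 1108 share dense rank 2.
Remaining distinct values take the next consecutive integers.
Method 1 values → pooled ranks: 585→5, 1108→2, 702→3, 697→4
Mean rank = (5 + 2 + 3 + 4) / 4 = 3.50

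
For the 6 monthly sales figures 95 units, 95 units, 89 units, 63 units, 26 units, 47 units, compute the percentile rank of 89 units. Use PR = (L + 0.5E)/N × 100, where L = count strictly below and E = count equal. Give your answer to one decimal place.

N = 6.
Strictly below 89: 3. Equal to 89: 1.
PR = (3 + 0.5·1)/6 × 100 = 58.3

58.3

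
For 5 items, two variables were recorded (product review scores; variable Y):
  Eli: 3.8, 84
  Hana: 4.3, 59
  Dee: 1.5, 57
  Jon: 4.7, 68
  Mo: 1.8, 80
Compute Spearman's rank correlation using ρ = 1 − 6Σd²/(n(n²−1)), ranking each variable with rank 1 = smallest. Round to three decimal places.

0.200

Ranks of variable 1: 3, 4, 1, 5, 2
Ranks of variable 2: 5, 2, 1, 3, 4
d = r₁ − r₂: -2, 2, 0, 2, -2
d²: 4, 4, 0, 4, 4; Σd² = 16
ρ = 1 − 6·16/(5·24) = 1 − 96/120 = 0.200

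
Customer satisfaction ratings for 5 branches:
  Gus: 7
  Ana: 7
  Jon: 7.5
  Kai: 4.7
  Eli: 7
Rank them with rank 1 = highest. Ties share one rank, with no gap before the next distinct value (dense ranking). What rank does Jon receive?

1

Sorted (descending): 7.5, 7, 7, 7, 4.7
The 3 values of 7 share dense rank 2.
Remaining distinct values take the next consecutive integers.
Jon has value 7.5 → rank 1.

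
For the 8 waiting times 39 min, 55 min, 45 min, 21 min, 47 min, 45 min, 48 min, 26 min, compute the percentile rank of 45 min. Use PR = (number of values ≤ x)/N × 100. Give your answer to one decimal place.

N = 8.
Strictly below 45: 3. Equal to 45: 2.
PR = 5/8 × 100 = 62.5

62.5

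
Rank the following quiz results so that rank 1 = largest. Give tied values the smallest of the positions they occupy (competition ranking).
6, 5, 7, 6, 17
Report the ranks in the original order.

3, 5, 2, 3, 1

Sorted (descending): 17, 7, 6, 6, 5
The 2 values of 6 occupy positions 3–4 → each gets rank 3.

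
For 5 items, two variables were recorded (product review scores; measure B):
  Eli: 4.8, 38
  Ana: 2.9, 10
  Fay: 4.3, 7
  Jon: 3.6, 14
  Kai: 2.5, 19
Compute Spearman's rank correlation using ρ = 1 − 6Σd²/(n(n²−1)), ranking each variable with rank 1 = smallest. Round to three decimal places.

0.100

Ranks of variable 1: 5, 2, 4, 3, 1
Ranks of variable 2: 5, 2, 1, 3, 4
d = r₁ − r₂: 0, 0, 3, 0, -3
d²: 0, 0, 9, 0, 9; Σd² = 18
ρ = 1 − 6·18/(5·24) = 1 − 108/120 = 0.100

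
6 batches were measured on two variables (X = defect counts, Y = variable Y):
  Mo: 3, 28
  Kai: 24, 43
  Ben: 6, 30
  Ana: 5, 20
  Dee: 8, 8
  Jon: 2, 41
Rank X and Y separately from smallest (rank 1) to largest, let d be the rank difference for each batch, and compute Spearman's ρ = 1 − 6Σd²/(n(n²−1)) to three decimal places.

Ranks of variable 1: 2, 6, 4, 3, 5, 1
Ranks of variable 2: 3, 6, 4, 2, 1, 5
d = r₁ − r₂: -1, 0, 0, 1, 4, -4
d²: 1, 0, 0, 1, 16, 16; Σd² = 34
ρ = 1 − 6·34/(6·35) = 1 − 204/210 = 0.029

0.029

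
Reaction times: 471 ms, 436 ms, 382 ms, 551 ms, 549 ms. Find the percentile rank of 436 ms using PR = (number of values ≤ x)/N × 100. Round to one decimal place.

N = 5.
Strictly below 436: 1. Equal to 436: 1.
PR = 2/5 × 100 = 40.0

40.0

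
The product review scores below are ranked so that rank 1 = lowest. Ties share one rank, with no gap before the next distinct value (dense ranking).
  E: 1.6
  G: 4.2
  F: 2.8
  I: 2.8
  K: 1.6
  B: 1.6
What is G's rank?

Sorted (ascending): 1.6, 1.6, 1.6, 2.8, 2.8, 4.2
The 3 values of 1.6 share dense rank 1.
The 2 values of 2.8 share dense rank 2.
Remaining distinct values take the next consecutive integers.
G has value 4.2 → rank 3.

3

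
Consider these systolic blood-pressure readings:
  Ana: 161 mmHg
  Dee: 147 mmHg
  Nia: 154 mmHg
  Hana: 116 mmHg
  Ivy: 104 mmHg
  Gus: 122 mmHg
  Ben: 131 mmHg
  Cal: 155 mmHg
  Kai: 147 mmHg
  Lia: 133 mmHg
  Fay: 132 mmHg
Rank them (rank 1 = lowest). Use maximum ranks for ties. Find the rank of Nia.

Sorted (ascending): 104, 116, 122, 131, 132, 133, 147, 147, 154, 155, 161
The 2 values of 147 occupy positions 7–8 → each gets rank 8.
Nia has value 154 mmHg → rank 9.

9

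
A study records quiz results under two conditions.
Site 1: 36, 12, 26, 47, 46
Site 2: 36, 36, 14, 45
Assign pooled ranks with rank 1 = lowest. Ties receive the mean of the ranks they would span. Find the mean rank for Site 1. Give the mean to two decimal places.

Sorted (ascending): 12, 14, 26, 36, 36, 36, 45, 46, 47
The 3 values of 36 occupy positions 4–6 → average rank 5.
Site 1 values → pooled ranks: 36→5, 12→1, 26→3, 47→9, 46→8
Mean rank = (5 + 1 + 3 + 9 + 8) / 5 = 5.20

5.20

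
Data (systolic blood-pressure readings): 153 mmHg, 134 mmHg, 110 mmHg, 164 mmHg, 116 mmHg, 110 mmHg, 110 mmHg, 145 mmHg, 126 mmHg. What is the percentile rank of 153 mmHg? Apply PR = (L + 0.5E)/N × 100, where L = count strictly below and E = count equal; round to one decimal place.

N = 9.
Strictly below 153: 7. Equal to 153: 1.
PR = (7 + 0.5·1)/9 × 100 = 83.3

83.3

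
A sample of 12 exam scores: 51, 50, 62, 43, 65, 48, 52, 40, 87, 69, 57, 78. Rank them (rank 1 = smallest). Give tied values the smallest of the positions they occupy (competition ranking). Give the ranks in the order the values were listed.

Sorted (ascending): 40, 43, 48, 50, 51, 52, 57, 62, 65, 69, 78, 87
No ties — each value takes its position as its rank.

5, 4, 8, 2, 9, 3, 6, 1, 12, 10, 7, 11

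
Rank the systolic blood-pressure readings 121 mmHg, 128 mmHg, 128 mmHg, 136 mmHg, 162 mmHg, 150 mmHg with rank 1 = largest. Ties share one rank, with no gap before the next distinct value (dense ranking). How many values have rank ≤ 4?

5

Sorted (descending): 162, 150, 136, 128, 128, 121
The 2 values of 128 share dense rank 4.
Remaining distinct values take the next consecutive integers.
Ranks ≤ 4: {1, 2, 3, 4, 4} → 5 values.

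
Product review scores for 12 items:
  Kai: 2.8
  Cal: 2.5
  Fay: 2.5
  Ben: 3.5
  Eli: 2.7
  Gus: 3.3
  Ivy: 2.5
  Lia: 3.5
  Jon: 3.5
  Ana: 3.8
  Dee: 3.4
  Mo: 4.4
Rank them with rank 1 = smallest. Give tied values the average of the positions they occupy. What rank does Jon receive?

Sorted (ascending): 2.5, 2.5, 2.5, 2.7, 2.8, 3.3, 3.4, 3.5, 3.5, 3.5, 3.8, 4.4
The 3 values of 2.5 occupy positions 1–3 → average rank 2.
The 3 values of 3.5 occupy positions 8–10 → average rank 9.
Jon has value 3.5 → rank 9.

9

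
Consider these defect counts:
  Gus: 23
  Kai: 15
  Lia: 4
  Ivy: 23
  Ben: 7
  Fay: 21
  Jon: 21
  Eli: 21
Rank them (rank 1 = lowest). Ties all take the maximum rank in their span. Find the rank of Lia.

Sorted (ascending): 4, 7, 15, 21, 21, 21, 23, 23
The 3 values of 21 occupy positions 4–6 → each gets rank 6.
The 2 values of 23 occupy positions 7–8 → each gets rank 8.
Lia has value 4 → rank 1.

1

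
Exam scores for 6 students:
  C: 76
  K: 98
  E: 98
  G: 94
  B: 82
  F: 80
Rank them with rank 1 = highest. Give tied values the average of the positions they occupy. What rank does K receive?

Sorted (descending): 98, 98, 94, 82, 80, 76
The 2 values of 98 occupy positions 1–2 → average rank (1+2)/2 = 1.5.
K has value 98 → rank 1.5.

1.5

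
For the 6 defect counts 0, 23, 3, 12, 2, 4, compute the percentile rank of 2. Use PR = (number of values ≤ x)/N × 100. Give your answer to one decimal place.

33.3

N = 6.
Strictly below 2: 1. Equal to 2: 1.
PR = 2/6 × 100 = 33.3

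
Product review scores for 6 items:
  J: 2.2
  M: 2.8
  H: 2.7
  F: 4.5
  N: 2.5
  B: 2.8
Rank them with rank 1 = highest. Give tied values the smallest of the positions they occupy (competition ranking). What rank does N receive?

Sorted (descending): 4.5, 2.8, 2.8, 2.7, 2.5, 2.2
The 2 values of 2.8 occupy positions 2–3 → each gets rank 2.
N has value 2.5 → rank 5.

5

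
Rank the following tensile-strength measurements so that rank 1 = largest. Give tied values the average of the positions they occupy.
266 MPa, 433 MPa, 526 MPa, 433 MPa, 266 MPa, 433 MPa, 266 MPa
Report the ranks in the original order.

Sorted (descending): 526, 433, 433, 433, 266, 266, 266
The 3 values of 433 occupy positions 2–4 → average rank 3.
The 3 values of 266 occupy positions 5–7 → average rank 6.

6, 3, 1, 3, 6, 3, 6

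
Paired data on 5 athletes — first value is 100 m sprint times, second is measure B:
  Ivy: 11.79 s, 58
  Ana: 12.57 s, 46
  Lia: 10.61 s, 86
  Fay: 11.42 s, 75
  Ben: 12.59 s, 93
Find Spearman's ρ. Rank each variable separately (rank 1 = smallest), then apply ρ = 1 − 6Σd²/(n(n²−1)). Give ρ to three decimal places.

0.000

Ranks of variable 1: 3, 4, 1, 2, 5
Ranks of variable 2: 2, 1, 4, 3, 5
d = r₁ − r₂: 1, 3, -3, -1, 0
d²: 1, 9, 9, 1, 0; Σd² = 20
ρ = 1 − 6·20/(5·24) = 1 − 120/120 = 0.000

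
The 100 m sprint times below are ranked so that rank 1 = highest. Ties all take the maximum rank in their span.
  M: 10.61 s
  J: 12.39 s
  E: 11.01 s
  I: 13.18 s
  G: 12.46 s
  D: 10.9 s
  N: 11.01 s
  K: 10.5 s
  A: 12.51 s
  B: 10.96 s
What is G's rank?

Sorted (descending): 13.18, 12.51, 12.46, 12.39, 11.01, 11.01, 10.96, 10.9, 10.61, 10.5
The 2 values of 11.01 occupy positions 5–6 → each gets rank 6.
G has value 12.46 s → rank 3.

3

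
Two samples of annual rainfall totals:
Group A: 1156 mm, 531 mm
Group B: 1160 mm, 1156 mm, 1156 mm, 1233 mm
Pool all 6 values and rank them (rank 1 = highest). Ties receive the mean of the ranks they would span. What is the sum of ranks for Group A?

Sorted (descending): 1233, 1160, 1156, 1156, 1156, 531
The 3 values of 1156 occupy positions 3–5 → average rank 4.
Group A values → pooled ranks: 1156→4, 531→6
Rank sum = 4 + 6 = 10

10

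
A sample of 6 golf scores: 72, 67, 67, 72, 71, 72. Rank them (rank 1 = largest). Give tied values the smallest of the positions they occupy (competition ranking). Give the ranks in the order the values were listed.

1, 5, 5, 1, 4, 1

Sorted (descending): 72, 72, 72, 71, 67, 67
The 3 values of 72 occupy positions 1–3 → each gets rank 1.
The 2 values of 67 occupy positions 5–6 → each gets rank 5.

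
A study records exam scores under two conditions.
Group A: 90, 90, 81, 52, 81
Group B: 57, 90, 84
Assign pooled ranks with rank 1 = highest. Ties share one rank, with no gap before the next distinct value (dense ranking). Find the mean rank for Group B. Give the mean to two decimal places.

2.33

Sorted (descending): 90, 90, 90, 84, 81, 81, 57, 52
The 3 values of 90 share dense rank 1.
The 2 values of 81 share dense rank 3.
Remaining distinct values take the next consecutive integers.
Group B values → pooled ranks: 57→4, 90→1, 84→2
Mean rank = (4 + 1 + 2) / 3 = 2.33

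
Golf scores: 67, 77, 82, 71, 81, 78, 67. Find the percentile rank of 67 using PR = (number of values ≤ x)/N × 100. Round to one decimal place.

28.6

N = 7.
Strictly below 67: 0. Equal to 67: 2.
PR = 2/7 × 100 = 28.6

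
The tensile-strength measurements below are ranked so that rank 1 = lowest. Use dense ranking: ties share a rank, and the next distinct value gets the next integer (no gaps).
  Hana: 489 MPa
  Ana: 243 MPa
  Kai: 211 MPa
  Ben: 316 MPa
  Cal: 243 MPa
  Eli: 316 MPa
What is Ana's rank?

2

Sorted (ascending): 211, 243, 243, 316, 316, 489
The 2 values of 243 share dense rank 2.
The 2 values of 316 share dense rank 3.
Remaining distinct values take the next consecutive integers.
Ana has value 243 MPa → rank 2.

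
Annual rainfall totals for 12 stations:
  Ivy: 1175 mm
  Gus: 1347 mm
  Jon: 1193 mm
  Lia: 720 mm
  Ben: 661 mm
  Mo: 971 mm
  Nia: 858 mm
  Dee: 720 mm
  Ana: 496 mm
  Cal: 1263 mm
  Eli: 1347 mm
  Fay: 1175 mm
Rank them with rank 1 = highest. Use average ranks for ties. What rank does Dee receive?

9.5

Sorted (descending): 1347, 1347, 1263, 1193, 1175, 1175, 971, 858, 720, 720, 661, 496
The 2 values of 1347 occupy positions 1–2 → average rank (1+2)/2 = 1.5.
The 2 values of 1175 occupy positions 5–6 → average rank (5+6)/2 = 5.5.
The 2 values of 720 occupy positions 9–10 → average rank (9+10)/2 = 9.5.
Dee has value 720 mm → rank 9.5.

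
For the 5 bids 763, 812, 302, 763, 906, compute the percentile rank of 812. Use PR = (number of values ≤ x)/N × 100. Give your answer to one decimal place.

80.0

N = 5.
Strictly below 812: 3. Equal to 812: 1.
PR = 4/5 × 100 = 80.0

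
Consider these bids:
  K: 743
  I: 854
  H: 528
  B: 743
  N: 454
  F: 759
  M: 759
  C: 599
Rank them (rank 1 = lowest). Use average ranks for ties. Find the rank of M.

Sorted (ascending): 454, 528, 599, 743, 743, 759, 759, 854
The 2 values of 743 occupy positions 4–5 → average rank (4+5)/2 = 4.5.
The 2 values of 759 occupy positions 6–7 → average rank (6+7)/2 = 6.5.
M has value 759 → rank 6.5.

6.5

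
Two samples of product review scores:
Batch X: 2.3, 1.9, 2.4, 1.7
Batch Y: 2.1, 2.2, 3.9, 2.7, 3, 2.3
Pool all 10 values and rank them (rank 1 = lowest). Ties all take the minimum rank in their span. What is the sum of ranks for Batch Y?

39

Sorted (ascending): 1.7, 1.9, 2.1, 2.2, 2.3, 2.3, 2.4, 2.7, 3, 3.9
The 2 values of 2.3 occupy positions 5–6 → each gets rank 5.
Batch Y values → pooled ranks: 2.1→3, 2.2→4, 3.9→10, 2.7→8, 3→9, 2.3→5
Rank sum = 3 + 4 + 10 + 8 + 9 + 5 = 39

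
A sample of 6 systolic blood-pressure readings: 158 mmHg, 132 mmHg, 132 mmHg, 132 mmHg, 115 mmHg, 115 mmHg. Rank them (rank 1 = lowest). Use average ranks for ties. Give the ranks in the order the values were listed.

Sorted (ascending): 115, 115, 132, 132, 132, 158
The 2 values of 115 occupy positions 1–2 → average rank (1+2)/2 = 1.5.
The 3 values of 132 occupy positions 3–5 → average rank 4.

6, 4, 4, 4, 1.5, 1.5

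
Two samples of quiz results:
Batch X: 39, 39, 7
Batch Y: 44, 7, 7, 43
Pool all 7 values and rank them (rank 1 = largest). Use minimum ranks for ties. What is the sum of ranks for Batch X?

11

Sorted (descending): 44, 43, 39, 39, 7, 7, 7
The 2 values of 39 occupy positions 3–4 → each gets rank 3.
The 3 values of 7 occupy positions 5–7 → each gets rank 5.
Batch X values → pooled ranks: 39→3, 39→3, 7→5
Rank sum = 3 + 3 + 5 = 11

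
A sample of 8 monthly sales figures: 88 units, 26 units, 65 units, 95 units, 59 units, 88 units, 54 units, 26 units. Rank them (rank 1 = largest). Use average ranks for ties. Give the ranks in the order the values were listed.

2.5, 7.5, 4, 1, 5, 2.5, 6, 7.5

Sorted (descending): 95, 88, 88, 65, 59, 54, 26, 26
The 2 values of 88 occupy positions 2–3 → average rank (2+3)/2 = 2.5.
The 2 values of 26 occupy positions 7–8 → average rank (7+8)/2 = 7.5.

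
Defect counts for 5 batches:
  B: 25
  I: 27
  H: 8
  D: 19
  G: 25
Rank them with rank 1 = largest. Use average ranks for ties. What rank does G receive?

2.5

Sorted (descending): 27, 25, 25, 19, 8
The 2 values of 25 occupy positions 2–3 → average rank (2+3)/2 = 2.5.
G has value 25 → rank 2.5.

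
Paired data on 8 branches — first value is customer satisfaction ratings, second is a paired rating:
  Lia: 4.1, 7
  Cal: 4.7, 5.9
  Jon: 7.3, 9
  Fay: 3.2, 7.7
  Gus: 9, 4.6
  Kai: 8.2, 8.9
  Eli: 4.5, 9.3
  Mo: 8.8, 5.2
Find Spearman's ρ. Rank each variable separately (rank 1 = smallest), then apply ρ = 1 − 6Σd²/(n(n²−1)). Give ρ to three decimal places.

-0.476

Ranks of variable 1: 2, 4, 5, 1, 8, 6, 3, 7
Ranks of variable 2: 4, 3, 7, 5, 1, 6, 8, 2
d = r₁ − r₂: -2, 1, -2, -4, 7, 0, -5, 5
d²: 4, 1, 4, 16, 49, 0, 25, 25; Σd² = 124
ρ = 1 − 6·124/(8·63) = 1 − 744/504 = -0.476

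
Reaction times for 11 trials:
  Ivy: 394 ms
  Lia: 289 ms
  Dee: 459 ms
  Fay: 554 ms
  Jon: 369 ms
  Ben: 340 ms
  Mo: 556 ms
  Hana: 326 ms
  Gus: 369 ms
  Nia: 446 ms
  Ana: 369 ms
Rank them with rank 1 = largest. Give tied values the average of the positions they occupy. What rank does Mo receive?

Sorted (descending): 556, 554, 459, 446, 394, 369, 369, 369, 340, 326, 289
The 3 values of 369 occupy positions 6–8 → average rank 7.
Mo has value 556 ms → rank 1.

1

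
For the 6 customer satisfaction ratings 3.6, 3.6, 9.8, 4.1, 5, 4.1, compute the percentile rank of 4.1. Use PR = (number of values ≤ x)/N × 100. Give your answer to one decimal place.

66.7

N = 6.
Strictly below 4.1: 2. Equal to 4.1: 2.
PR = 4/6 × 100 = 66.7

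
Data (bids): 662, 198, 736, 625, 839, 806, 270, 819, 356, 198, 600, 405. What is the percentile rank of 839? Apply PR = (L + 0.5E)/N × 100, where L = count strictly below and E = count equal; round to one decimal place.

95.8

N = 12.
Strictly below 839: 11. Equal to 839: 1.
PR = (11 + 0.5·1)/12 × 100 = 95.8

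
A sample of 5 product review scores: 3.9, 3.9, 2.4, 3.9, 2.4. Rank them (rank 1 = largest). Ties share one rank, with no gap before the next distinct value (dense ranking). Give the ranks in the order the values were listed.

1, 1, 2, 1, 2

Sorted (descending): 3.9, 3.9, 3.9, 2.4, 2.4
The 3 values of 3.9 share dense rank 1.
The 2 values of 2.4 share dense rank 2.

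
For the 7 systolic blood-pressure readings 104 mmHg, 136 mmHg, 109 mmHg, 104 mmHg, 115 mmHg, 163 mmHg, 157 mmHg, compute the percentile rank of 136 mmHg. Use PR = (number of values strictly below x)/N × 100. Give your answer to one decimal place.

N = 7.
Strictly below 136: 4. Equal to 136: 1.
PR = 4/7 × 100 = 57.1

57.1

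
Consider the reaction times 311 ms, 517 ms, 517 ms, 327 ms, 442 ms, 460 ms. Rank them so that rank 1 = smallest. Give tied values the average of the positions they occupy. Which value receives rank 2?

Sorted (ascending): 311, 327, 442, 460, 517, 517
The 2 values of 517 occupy positions 5–6 → average rank (5+6)/2 = 5.5.
Rank 2 → value 327.

327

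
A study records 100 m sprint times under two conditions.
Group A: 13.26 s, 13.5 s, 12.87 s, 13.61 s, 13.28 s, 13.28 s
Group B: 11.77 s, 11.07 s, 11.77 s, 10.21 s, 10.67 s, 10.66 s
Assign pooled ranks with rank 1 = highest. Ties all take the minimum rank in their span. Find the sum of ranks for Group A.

20

Sorted (descending): 13.61, 13.5, 13.28, 13.28, 13.26, 12.87, 11.77, 11.77, 11.07, 10.67, 10.66, 10.21
The 2 values of 13.28 occupy positions 3–4 → each gets rank 3.
The 2 values of 11.77 occupy positions 7–8 → each gets rank 7.
Group A values → pooled ranks: 13.26→5, 13.5→2, 12.87→6, 13.61→1, 13.28→3, 13.28→3
Rank sum = 5 + 2 + 6 + 1 + 3 + 3 = 20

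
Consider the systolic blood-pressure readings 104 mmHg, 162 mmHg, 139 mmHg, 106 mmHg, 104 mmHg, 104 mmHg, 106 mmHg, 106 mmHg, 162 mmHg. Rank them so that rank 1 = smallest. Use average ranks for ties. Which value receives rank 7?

Sorted (ascending): 104, 104, 104, 106, 106, 106, 139, 162, 162
The 3 values of 104 occupy positions 1–3 → average rank 2.
The 3 values of 106 occupy positions 4–6 → average rank 5.
The 2 values of 162 occupy positions 8–9 → average rank (8+9)/2 = 8.5.
Rank 7 → value 139.

139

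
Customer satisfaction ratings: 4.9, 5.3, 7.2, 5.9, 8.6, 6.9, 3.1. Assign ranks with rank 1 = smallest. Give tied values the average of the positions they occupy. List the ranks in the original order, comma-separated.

2, 3, 6, 4, 7, 5, 1

Sorted (ascending): 3.1, 4.9, 5.3, 5.9, 6.9, 7.2, 8.6
No ties — each value takes its position as its rank.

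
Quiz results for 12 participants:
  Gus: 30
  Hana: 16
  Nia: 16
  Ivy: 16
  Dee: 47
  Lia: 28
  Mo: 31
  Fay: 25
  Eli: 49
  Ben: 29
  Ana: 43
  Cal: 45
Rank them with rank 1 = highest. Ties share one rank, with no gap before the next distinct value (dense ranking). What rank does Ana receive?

Sorted (descending): 49, 47, 45, 43, 31, 30, 29, 28, 25, 16, 16, 16
The 3 values of 16 share dense rank 10.
Remaining distinct values take the next consecutive integers.
Ana has value 43 → rank 4.

4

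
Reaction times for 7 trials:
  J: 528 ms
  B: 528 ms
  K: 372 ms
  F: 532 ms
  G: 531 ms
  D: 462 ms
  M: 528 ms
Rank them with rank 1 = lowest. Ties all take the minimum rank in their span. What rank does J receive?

3

Sorted (ascending): 372, 462, 528, 528, 528, 531, 532
The 3 values of 528 occupy positions 3–5 → each gets rank 3.
J has value 528 ms → rank 3.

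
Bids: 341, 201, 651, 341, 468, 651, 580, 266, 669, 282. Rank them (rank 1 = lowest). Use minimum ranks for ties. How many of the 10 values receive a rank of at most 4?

5

Sorted (ascending): 201, 266, 282, 341, 341, 468, 580, 651, 651, 669
The 2 values of 341 occupy positions 4–5 → each gets rank 4.
The 2 values of 651 occupy positions 8–9 → each gets rank 8.
Ranks ≤ 4: {1, 2, 3, 4, 4} → 5 values.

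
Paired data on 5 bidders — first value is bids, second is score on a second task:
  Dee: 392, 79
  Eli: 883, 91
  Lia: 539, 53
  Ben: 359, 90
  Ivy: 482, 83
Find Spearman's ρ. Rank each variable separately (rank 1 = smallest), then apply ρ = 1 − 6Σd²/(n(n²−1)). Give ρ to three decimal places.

0.100

Ranks of variable 1: 2, 5, 4, 1, 3
Ranks of variable 2: 2, 5, 1, 4, 3
d = r₁ − r₂: 0, 0, 3, -3, 0
d²: 0, 0, 9, 9, 0; Σd² = 18
ρ = 1 − 6·18/(5·24) = 1 − 108/120 = 0.100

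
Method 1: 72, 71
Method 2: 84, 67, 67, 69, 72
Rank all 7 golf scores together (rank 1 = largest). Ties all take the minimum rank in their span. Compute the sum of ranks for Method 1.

6

Sorted (descending): 84, 72, 72, 71, 69, 67, 67
The 2 values of 72 occupy positions 2–3 → each gets rank 2.
The 2 values of 67 occupy positions 6–7 → each gets rank 6.
Method 1 values → pooled ranks: 72→2, 71→4
Rank sum = 2 + 4 = 6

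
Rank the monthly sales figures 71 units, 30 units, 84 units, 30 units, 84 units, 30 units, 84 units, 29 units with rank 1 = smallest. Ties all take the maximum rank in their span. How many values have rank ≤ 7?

5

Sorted (ascending): 29, 30, 30, 30, 71, 84, 84, 84
The 3 values of 30 occupy positions 2–4 → each gets rank 4.
The 3 values of 84 occupy positions 6–8 → each gets rank 8.
Ranks ≤ 7: {1, 4, 4, 4, 5} → 5 values.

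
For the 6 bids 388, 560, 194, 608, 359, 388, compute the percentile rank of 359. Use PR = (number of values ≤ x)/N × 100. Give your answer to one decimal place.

N = 6.
Strictly below 359: 1. Equal to 359: 1.
PR = 2/6 × 100 = 33.3

33.3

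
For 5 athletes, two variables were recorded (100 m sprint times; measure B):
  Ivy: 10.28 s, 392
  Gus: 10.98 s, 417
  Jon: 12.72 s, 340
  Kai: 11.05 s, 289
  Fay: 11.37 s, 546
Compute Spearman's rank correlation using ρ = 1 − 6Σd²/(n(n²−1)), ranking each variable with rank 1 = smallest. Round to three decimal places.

-0.100

Ranks of variable 1: 1, 2, 5, 3, 4
Ranks of variable 2: 3, 4, 2, 1, 5
d = r₁ − r₂: -2, -2, 3, 2, -1
d²: 4, 4, 9, 4, 1; Σd² = 22
ρ = 1 − 6·22/(5·24) = 1 − 132/120 = -0.100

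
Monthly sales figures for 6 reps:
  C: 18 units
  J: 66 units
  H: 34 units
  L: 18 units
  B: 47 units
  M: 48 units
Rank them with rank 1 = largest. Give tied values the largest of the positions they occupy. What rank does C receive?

6

Sorted (descending): 66, 48, 47, 34, 18, 18
The 2 values of 18 occupy positions 5–6 → each gets rank 6.
C has value 18 units → rank 6.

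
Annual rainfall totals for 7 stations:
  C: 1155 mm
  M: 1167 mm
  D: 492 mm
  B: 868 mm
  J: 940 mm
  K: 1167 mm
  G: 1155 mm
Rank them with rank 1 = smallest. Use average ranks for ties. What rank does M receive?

6.5

Sorted (ascending): 492, 868, 940, 1155, 1155, 1167, 1167
The 2 values of 1155 occupy positions 4–5 → average rank (4+5)/2 = 4.5.
The 2 values of 1167 occupy positions 6–7 → average rank (6+7)/2 = 6.5.
M has value 1167 mm → rank 6.5.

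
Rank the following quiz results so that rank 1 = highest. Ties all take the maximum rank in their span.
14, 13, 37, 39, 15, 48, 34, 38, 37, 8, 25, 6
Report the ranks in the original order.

Sorted (descending): 48, 39, 38, 37, 37, 34, 25, 15, 14, 13, 8, 6
The 2 values of 37 occupy positions 4–5 → each gets rank 5.

9, 10, 5, 2, 8, 1, 6, 3, 5, 11, 7, 12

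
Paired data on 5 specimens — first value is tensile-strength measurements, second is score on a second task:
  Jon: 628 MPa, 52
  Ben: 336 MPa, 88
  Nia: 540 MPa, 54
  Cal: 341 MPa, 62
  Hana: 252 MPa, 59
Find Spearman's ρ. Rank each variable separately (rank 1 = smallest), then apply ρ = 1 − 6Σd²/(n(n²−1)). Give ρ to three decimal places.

-0.700

Ranks of variable 1: 5, 2, 4, 3, 1
Ranks of variable 2: 1, 5, 2, 4, 3
d = r₁ − r₂: 4, -3, 2, -1, -2
d²: 16, 9, 4, 1, 4; Σd² = 34
ρ = 1 − 6·34/(5·24) = 1 − 204/120 = -0.700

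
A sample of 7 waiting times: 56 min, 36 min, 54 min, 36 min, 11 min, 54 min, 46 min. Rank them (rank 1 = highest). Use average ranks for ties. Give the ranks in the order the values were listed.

Sorted (descending): 56, 54, 54, 46, 36, 36, 11
The 2 values of 54 occupy positions 2–3 → average rank (2+3)/2 = 2.5.
The 2 values of 36 occupy positions 5–6 → average rank (5+6)/2 = 5.5.

1, 5.5, 2.5, 5.5, 7, 2.5, 4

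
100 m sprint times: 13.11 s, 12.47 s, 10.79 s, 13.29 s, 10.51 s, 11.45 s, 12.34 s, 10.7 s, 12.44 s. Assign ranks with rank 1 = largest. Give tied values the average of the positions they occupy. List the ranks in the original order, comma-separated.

2, 3, 7, 1, 9, 6, 5, 8, 4

Sorted (descending): 13.29, 13.11, 12.47, 12.44, 12.34, 11.45, 10.79, 10.7, 10.51
No ties — each value takes its position as its rank.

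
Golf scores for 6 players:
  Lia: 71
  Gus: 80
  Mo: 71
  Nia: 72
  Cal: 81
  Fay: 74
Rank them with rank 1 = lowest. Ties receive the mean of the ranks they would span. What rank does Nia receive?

Sorted (ascending): 71, 71, 72, 74, 80, 81
The 2 values of 71 occupy positions 1–2 → average rank (1+2)/2 = 1.5.
Nia has value 72 → rank 3.

3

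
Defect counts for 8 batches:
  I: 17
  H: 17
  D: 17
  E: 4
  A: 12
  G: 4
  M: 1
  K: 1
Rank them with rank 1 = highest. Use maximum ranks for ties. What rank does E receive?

Sorted (descending): 17, 17, 17, 12, 4, 4, 1, 1
The 3 values of 17 occupy positions 1–3 → each gets rank 3.
The 2 values of 4 occupy positions 5–6 → each gets rank 6.
The 2 values of 1 occupy positions 7–8 → each gets rank 8.
E has value 4 → rank 6.

6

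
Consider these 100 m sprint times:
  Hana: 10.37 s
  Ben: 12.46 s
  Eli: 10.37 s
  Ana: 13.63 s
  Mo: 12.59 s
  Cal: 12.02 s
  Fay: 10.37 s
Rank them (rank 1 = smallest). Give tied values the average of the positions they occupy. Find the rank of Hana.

2

Sorted (ascending): 10.37, 10.37, 10.37, 12.02, 12.46, 12.59, 13.63
The 3 values of 10.37 occupy positions 1–3 → average rank 2.
Hana has value 10.37 s → rank 2.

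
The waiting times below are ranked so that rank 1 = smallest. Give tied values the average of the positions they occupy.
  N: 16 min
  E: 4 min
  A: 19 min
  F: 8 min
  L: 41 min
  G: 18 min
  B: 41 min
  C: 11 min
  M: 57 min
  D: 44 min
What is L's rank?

7.5

Sorted (ascending): 4, 8, 11, 16, 18, 19, 41, 41, 44, 57
The 2 values of 41 occupy positions 7–8 → average rank (7+8)/2 = 7.5.
L has value 41 min → rank 7.5.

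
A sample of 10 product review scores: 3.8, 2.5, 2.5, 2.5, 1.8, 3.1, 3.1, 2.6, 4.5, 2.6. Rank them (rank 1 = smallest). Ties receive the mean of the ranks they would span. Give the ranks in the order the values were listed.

9, 3, 3, 3, 1, 7.5, 7.5, 5.5, 10, 5.5

Sorted (ascending): 1.8, 2.5, 2.5, 2.5, 2.6, 2.6, 3.1, 3.1, 3.8, 4.5
The 3 values of 2.5 occupy positions 2–4 → average rank 3.
The 2 values of 2.6 occupy positions 5–6 → average rank (5+6)/2 = 5.5.
The 2 values of 3.1 occupy positions 7–8 → average rank (7+8)/2 = 7.5.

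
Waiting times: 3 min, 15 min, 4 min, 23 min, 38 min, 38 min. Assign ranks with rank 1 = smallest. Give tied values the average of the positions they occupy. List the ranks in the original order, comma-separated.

Sorted (ascending): 3, 4, 15, 23, 38, 38
The 2 values of 38 occupy positions 5–6 → average rank (5+6)/2 = 5.5.

1, 3, 2, 4, 5.5, 5.5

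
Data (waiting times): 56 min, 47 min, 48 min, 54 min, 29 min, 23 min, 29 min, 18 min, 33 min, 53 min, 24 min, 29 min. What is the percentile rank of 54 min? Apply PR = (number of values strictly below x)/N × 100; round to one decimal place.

83.3

N = 12.
Strictly below 54: 10. Equal to 54: 1.
PR = 10/12 × 100 = 83.3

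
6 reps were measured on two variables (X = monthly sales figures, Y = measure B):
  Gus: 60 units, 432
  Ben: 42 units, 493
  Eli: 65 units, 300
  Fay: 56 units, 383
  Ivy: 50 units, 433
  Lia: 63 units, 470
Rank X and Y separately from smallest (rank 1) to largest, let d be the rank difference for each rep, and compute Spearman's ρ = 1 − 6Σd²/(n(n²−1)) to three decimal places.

-0.600

Ranks of variable 1: 4, 1, 6, 3, 2, 5
Ranks of variable 2: 3, 6, 1, 2, 4, 5
d = r₁ − r₂: 1, -5, 5, 1, -2, 0
d²: 1, 25, 25, 1, 4, 0; Σd² = 56
ρ = 1 − 6·56/(6·35) = 1 − 336/210 = -0.600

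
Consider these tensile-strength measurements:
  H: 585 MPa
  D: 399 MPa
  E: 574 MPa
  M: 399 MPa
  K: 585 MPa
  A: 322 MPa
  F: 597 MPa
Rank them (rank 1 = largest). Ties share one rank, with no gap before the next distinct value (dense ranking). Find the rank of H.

2

Sorted (descending): 597, 585, 585, 574, 399, 399, 322
The 2 values of 585 share dense rank 2.
The 2 values of 399 share dense rank 4.
Remaining distinct values take the next consecutive integers.
H has value 585 MPa → rank 2.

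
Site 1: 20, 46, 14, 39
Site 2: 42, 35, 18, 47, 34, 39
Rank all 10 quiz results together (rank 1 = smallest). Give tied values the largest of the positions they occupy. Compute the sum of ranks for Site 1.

Sorted (ascending): 14, 18, 20, 34, 35, 39, 39, 42, 46, 47
The 2 values of 39 occupy positions 6–7 → each gets rank 7.
Site 1 values → pooled ranks: 20→3, 46→9, 14→1, 39→7
Rank sum = 3 + 9 + 1 + 7 = 20

20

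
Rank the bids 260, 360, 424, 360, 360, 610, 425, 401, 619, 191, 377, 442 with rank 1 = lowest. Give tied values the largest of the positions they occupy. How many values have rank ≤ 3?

2

Sorted (ascending): 191, 260, 360, 360, 360, 377, 401, 424, 425, 442, 610, 619
The 3 values of 360 occupy positions 3–5 → each gets rank 5.
Ranks ≤ 3: {1, 2} → 2 values.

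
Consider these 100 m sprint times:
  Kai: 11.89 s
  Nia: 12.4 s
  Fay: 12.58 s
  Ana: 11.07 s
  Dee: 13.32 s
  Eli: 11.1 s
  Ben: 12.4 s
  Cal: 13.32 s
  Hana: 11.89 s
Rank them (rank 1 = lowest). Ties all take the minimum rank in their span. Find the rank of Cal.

8

Sorted (ascending): 11.07, 11.1, 11.89, 11.89, 12.4, 12.4, 12.58, 13.32, 13.32
The 2 values of 11.89 occupy positions 3–4 → each gets rank 3.
The 2 values of 12.4 occupy positions 5–6 → each gets rank 5.
The 2 values of 13.32 occupy positions 8–9 → each gets rank 8.
Cal has value 13.32 s → rank 8.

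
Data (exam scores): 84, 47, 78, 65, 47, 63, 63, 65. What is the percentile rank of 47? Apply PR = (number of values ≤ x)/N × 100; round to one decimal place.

N = 8.
Strictly below 47: 0. Equal to 47: 2.
PR = 2/8 × 100 = 25.0

25.0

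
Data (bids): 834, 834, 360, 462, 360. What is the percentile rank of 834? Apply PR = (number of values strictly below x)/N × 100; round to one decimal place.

N = 5.
Strictly below 834: 3. Equal to 834: 2.
PR = 3/5 × 100 = 60.0

60.0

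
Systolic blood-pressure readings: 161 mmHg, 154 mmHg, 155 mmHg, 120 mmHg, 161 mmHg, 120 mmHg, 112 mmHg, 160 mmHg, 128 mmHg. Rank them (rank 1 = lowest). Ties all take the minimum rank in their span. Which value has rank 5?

154

Sorted (ascending): 112, 120, 120, 128, 154, 155, 160, 161, 161
The 2 values of 120 occupy positions 2–3 → each gets rank 2.
The 2 values of 161 occupy positions 8–9 → each gets rank 8.
Rank 5 → value 154.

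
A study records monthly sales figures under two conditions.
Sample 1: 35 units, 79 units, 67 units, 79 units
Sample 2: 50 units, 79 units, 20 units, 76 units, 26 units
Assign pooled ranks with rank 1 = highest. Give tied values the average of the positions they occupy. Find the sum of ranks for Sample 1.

Sorted (descending): 79, 79, 79, 76, 67, 50, 35, 26, 20
The 3 values of 79 occupy positions 1–3 → average rank 2.
Sample 1 values → pooled ranks: 35→7, 79→2, 67→5, 79→2
Rank sum = 7 + 2 + 5 + 2 = 16

16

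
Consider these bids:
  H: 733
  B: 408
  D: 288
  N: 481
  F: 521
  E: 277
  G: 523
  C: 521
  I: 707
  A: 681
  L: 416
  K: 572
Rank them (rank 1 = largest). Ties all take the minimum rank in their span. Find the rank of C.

6

Sorted (descending): 733, 707, 681, 572, 523, 521, 521, 481, 416, 408, 288, 277
The 2 values of 521 occupy positions 6–7 → each gets rank 6.
C has value 521 → rank 6.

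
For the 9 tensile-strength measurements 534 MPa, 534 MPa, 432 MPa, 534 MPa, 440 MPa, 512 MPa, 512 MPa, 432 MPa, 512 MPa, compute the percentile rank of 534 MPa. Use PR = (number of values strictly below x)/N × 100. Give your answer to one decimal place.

N = 9.
Strictly below 534: 6. Equal to 534: 3.
PR = 6/9 × 100 = 66.7

66.7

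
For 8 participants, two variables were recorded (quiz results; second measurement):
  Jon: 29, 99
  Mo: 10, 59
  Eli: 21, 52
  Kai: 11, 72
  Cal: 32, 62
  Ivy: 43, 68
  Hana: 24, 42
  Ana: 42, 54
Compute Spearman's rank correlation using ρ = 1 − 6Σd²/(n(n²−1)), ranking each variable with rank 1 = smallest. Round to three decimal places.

0.119

Ranks of variable 1: 5, 1, 3, 2, 6, 8, 4, 7
Ranks of variable 2: 8, 4, 2, 7, 5, 6, 1, 3
d = r₁ − r₂: -3, -3, 1, -5, 1, 2, 3, 4
d²: 9, 9, 1, 25, 1, 4, 9, 16; Σd² = 74
ρ = 1 − 6·74/(8·63) = 1 − 444/504 = 0.119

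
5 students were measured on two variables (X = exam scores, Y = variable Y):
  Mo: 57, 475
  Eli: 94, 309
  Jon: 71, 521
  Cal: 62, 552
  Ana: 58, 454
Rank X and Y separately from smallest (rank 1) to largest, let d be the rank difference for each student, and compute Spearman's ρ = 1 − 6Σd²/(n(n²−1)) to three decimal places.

Ranks of variable 1: 1, 5, 4, 3, 2
Ranks of variable 2: 3, 1, 4, 5, 2
d = r₁ − r₂: -2, 4, 0, -2, 0
d²: 4, 16, 0, 4, 0; Σd² = 24
ρ = 1 − 6·24/(5·24) = 1 − 144/120 = -0.200

-0.200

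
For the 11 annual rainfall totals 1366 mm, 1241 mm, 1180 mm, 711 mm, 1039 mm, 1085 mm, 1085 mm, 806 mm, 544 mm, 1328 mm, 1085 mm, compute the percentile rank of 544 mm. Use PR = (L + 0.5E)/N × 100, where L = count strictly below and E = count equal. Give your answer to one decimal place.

4.5

N = 11.
Strictly below 544: 0. Equal to 544: 1.
PR = (0 + 0.5·1)/11 × 100 = 4.5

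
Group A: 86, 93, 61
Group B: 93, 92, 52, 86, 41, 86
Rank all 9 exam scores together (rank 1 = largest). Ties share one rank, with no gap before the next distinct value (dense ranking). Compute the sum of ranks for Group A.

8

Sorted (descending): 93, 93, 92, 86, 86, 86, 61, 52, 41
The 2 values of 93 share dense rank 1.
The 3 values of 86 share dense rank 3.
Remaining distinct values take the next consecutive integers.
Group A values → pooled ranks: 86→3, 93→1, 61→4
Rank sum = 3 + 1 + 4 = 8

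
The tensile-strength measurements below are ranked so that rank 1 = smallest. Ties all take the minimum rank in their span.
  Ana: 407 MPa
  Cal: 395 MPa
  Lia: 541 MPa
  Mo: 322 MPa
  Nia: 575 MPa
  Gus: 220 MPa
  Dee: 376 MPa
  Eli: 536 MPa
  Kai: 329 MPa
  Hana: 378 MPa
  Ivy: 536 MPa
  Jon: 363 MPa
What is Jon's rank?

4

Sorted (ascending): 220, 322, 329, 363, 376, 378, 395, 407, 536, 536, 541, 575
The 2 values of 536 occupy positions 9–10 → each gets rank 9.
Jon has value 363 MPa → rank 4.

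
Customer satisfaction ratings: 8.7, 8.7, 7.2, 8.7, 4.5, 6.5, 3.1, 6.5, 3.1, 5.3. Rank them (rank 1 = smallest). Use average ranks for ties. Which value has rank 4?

5.3

Sorted (ascending): 3.1, 3.1, 4.5, 5.3, 6.5, 6.5, 7.2, 8.7, 8.7, 8.7
The 2 values of 3.1 occupy positions 1–2 → average rank (1+2)/2 = 1.5.
The 2 values of 6.5 occupy positions 5–6 → average rank (5+6)/2 = 5.5.
The 3 values of 8.7 occupy positions 8–10 → average rank 9.
Rank 4 → value 5.3.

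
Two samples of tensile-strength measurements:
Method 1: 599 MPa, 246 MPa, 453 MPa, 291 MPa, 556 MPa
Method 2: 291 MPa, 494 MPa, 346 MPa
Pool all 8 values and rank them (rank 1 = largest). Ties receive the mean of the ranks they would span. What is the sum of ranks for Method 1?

21.5

Sorted (descending): 599, 556, 494, 453, 346, 291, 291, 246
The 2 values of 291 occupy positions 6–7 → average rank (6+7)/2 = 6.5.
Method 1 values → pooled ranks: 599→1, 246→8, 453→4, 291→6.5, 556→2
Rank sum = 1 + 8 + 4 + 6.5 + 2 = 21.5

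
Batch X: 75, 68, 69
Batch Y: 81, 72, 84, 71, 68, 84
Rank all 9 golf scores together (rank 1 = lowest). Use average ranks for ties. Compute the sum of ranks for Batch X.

10.5

Sorted (ascending): 68, 68, 69, 71, 72, 75, 81, 84, 84
The 2 values of 68 occupy positions 1–2 → average rank (1+2)/2 = 1.5.
The 2 values of 84 occupy positions 8–9 → average rank (8+9)/2 = 8.5.
Batch X values → pooled ranks: 75→6, 68→1.5, 69→3
Rank sum = 6 + 1.5 + 3 = 10.5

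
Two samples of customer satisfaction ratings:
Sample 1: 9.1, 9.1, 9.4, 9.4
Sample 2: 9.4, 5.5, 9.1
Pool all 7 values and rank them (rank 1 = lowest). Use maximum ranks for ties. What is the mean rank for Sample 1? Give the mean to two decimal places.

Sorted (ascending): 5.5, 9.1, 9.1, 9.1, 9.4, 9.4, 9.4
The 3 values of 9.1 occupy positions 2–4 → each gets rank 4.
The 3 values of 9.4 occupy positions 5–7 → each gets rank 7.
Sample 1 values → pooled ranks: 9.1→4, 9.1→4, 9.4→7, 9.4→7
Mean rank = (4 + 4 + 7 + 7) / 4 = 5.50

5.50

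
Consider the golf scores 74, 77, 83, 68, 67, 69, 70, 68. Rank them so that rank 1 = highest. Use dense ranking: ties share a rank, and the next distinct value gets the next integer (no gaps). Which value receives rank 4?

Sorted (descending): 83, 77, 74, 70, 69, 68, 68, 67
The 2 values of 68 share dense rank 6.
Remaining distinct values take the next consecutive integers.
Rank 4 → value 70.

70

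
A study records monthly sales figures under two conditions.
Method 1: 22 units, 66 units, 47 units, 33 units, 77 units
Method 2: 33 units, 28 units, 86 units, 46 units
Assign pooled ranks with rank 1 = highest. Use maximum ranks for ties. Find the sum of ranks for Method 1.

25

Sorted (descending): 86, 77, 66, 47, 46, 33, 33, 28, 22
The 2 values of 33 occupy positions 6–7 → each gets rank 7.
Method 1 values → pooled ranks: 22→9, 66→3, 47→4, 33→7, 77→2
Rank sum = 9 + 3 + 4 + 7 + 2 = 25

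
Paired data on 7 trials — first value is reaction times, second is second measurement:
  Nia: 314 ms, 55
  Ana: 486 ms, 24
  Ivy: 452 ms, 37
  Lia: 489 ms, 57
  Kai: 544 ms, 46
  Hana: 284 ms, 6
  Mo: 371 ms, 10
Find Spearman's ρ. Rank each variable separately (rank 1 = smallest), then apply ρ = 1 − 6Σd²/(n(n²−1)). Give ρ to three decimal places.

0.536

Ranks of variable 1: 2, 5, 4, 6, 7, 1, 3
Ranks of variable 2: 6, 3, 4, 7, 5, 1, 2
d = r₁ − r₂: -4, 2, 0, -1, 2, 0, 1
d²: 16, 4, 0, 1, 4, 0, 1; Σd² = 26
ρ = 1 − 6·26/(7·48) = 1 − 156/336 = 0.536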